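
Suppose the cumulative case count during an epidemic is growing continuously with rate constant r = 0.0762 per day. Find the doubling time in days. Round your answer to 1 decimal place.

doubling time ≈ 9.1 days

doubling time = ln(2) / |r| = 0.69315 / 0.0762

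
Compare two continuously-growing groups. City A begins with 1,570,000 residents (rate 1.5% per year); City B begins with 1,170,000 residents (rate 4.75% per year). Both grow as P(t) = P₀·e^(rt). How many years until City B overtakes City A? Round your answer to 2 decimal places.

1570000·e^(0.015t) = 1170000·e^(0.0475t)
1570000/1170000 = e^((0.0475 − 0.015)t) → ln(1.34188) = 0.0325·t
t = 0.29407 / 0.0325

t ≈ 9.05 years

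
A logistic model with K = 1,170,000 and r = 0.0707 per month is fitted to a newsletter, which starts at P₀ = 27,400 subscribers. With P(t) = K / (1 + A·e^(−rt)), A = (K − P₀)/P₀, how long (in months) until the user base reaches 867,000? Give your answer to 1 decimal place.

A = (1170000 − 27400)/27400 = 41.70073
867000 = 1170000/(1 + 41.70073·e^(−0.0707t)) → 1 + 41.70073·e^(−0.0707t) = 1.34948
e^(−0.0707t) = 0.008381 → t = ln(119.32189)/0.0707 = 4.78182/0.0707

t ≈ 67.6 months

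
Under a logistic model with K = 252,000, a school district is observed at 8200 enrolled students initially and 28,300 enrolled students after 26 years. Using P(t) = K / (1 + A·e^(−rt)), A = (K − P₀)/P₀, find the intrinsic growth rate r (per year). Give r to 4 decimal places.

r ≈ 0.0510 per year

A = (252000 − 8200)/8200 = 29.73171
28300 = 252000/(1 + 29.73171·e^(−r·26)) → e^(−26r) = (8.90459 − 1)/29.73171 = 0.265864
r = −ln(0.265864)/26 = 1.32477/26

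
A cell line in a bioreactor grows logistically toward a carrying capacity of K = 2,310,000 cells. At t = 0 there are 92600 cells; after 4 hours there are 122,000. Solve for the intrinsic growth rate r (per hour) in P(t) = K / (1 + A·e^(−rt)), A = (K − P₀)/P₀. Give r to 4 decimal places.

r ≈ 0.0723 per hour

A = (2310000 − 92600)/92600 = 23.946
122000 = 2310000/(1 + 23.946·e^(−r·4)) → e^(−4r) = (18.93443 − 1)/23.946 = 0.748953
r = −ln(0.748953)/4 = 0.28908/4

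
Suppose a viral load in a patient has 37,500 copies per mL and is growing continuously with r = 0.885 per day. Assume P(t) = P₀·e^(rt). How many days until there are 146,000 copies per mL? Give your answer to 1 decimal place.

146000 = 37500 · e^(0.885·t)
t = ln(146000/37500) / 0.885 = ln(3.89333) / 0.885 = 1.35927 / 0.885

t ≈ 1.5 days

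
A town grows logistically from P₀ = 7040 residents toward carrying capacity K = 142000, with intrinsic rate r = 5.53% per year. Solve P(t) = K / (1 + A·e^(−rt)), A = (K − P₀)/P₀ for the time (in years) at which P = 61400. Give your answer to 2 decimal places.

A = (142000 − 7040)/7040 = 19.17045
61400 = 142000/(1 + 19.17045·e^(−0.0553t)) → 1 + 19.17045·e^(−0.0553t) = 2.3127
e^(−0.0553t) = 0.068475 → t = ln(14.6038)/0.0553 = 2.68128/0.0553

t ≈ 48.49 years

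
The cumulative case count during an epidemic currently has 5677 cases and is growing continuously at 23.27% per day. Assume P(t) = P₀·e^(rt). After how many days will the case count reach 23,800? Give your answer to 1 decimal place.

23800 = 5677 · e^(0.2327·t)
t = ln(23800/5677) / 0.2327 = ln(4.19236) / 0.2327 = 1.43326 / 0.2327

t ≈ 6.2 days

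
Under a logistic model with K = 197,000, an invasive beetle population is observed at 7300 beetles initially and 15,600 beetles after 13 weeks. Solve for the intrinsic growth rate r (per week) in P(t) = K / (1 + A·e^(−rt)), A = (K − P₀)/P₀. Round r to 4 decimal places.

A = (197000 − 7300)/7300 = 25.9863
15600 = 197000/(1 + 25.9863·e^(−r·13)) → e^(−13r) = (12.62821 − 1)/25.9863 = 0.447474
r = −ln(0.447474)/13 = 0.80414/13

r ≈ 0.0619 per week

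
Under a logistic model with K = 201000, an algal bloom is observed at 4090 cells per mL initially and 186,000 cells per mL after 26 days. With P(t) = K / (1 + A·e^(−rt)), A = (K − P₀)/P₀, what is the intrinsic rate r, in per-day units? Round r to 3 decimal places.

A = (201000 − 4090)/4090 = 48.14425
186000 = 201000/(1 + 48.14425·e^(−r·26)) → e^(−26r) = (1.08065 − 1)/48.14425 = 0.001675
r = −ln(0.001675)/26 = 6.3919/26

r ≈ 0.246 per day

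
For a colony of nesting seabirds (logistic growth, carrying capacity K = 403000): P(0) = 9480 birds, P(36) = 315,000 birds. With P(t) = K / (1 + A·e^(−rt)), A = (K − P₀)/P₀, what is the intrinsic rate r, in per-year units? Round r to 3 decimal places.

A = (403000 − 9480)/9480 = 41.51055
315000 = 403000/(1 + 41.51055·e^(−r·36)) → e^(−36r) = (1.27937 − 1)/41.51055 = 0.00673
r = −ln(0.00673)/36 = 5.00118/36

r ≈ 0.139 per year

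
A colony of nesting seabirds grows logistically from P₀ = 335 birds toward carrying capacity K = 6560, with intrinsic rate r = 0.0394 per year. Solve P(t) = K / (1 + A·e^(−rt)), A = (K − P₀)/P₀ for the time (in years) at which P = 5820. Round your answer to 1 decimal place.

t ≈ 126.5 years

A = (6560 − 335)/335 = 18.58209
5820 = 6560/(1 + 18.58209·e^(−0.0394t)) → 1 + 18.58209·e^(−0.0394t) = 1.12715
e^(−0.0394t) = 0.006842 → t = ln(146.14562)/0.0394 = 4.9846/0.0394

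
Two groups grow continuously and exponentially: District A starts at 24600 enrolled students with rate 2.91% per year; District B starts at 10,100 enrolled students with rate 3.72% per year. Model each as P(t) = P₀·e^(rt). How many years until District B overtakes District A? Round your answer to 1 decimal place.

t ≈ 109.9 years

24600·e^(0.0291t) = 10100·e^(0.0372t)
24600/10100 = e^((0.0372 − 0.0291)t) → ln(2.43564) = 0.0081·t
t = 0.89021 / 0.0081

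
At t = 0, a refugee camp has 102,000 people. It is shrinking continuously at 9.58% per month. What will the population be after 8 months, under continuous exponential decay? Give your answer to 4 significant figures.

≈ 47,400 people

P(8) = 102000 · e^(-0.0958·8) = 102000 · e^(-0.7664)
= 102000 · 0.46468 ≈ 47397.66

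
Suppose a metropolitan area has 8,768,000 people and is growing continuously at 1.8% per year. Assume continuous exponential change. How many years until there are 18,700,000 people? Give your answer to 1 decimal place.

18700000 = 8768000 · e^(0.018·t)
t = ln(18700000/8768000) / 0.018 = ln(2.13276) / 0.018 = 0.75741 / 0.018

t ≈ 42.1 years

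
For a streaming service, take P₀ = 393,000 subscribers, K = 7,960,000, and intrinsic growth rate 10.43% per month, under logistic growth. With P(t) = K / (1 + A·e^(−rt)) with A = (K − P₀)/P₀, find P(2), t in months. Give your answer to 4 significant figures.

≈ 478,700 subscribers

A = (7960000 − 393000)/393000 = 19.25445
P(2) = 7960000 / (1 + 19.25445·e^(−0.1043·2)) = 7960000 / (1 + 19.25445·0.81172)
= 7960000 / 16.62922 ≈ 478675.44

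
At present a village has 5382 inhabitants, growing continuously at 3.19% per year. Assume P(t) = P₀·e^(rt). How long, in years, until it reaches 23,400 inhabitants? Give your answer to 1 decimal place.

23400 = 5382 · e^(0.0319·t)
t = ln(23400/5382) / 0.0319 = ln(4.34783) / 0.0319 = 1.46968 / 0.0319

t ≈ 46.1 years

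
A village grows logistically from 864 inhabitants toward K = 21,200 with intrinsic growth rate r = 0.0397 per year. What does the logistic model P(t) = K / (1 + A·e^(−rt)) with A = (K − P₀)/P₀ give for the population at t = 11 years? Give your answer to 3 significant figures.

A = (21200 − 864)/864 = 23.53704
P(11) = 21200 / (1 + 23.53704·e^(−0.0397·11)) = 21200 / (1 + 23.53704·0.646165)
= 21200 / 16.20882 ≈ 1307.93

≈ 1,310 inhabitants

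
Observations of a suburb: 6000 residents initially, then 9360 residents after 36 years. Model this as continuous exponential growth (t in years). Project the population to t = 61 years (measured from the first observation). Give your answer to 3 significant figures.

r = ln(9360/6000) / 36 ≈ 0.012352 per year
P(61) = 6000 · e^(0.012352·61) = 6000 · 2.12441 ≈ 12746.48

≈ 12,700 residents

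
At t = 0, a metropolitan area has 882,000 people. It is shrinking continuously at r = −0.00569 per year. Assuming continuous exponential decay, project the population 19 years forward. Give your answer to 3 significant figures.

P(19) = 882000 · e^(-0.00569·19) = 882000 · e^(-0.10811)
= 882000 · 0.89753 ≈ 791620.46

≈ 792,000 people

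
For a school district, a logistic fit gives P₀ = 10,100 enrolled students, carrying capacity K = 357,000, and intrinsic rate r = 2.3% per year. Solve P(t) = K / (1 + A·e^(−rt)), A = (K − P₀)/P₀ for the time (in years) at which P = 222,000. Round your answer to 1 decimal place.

t ≈ 175.4 years

A = (357000 − 10100)/10100 = 34.34653
222000 = 357000/(1 + 34.34653·e^(−0.023t)) → 1 + 34.34653·e^(−0.023t) = 1.60811
e^(−0.023t) = 0.017705 → t = ln(56.48097)/0.023 = 4.0339/0.023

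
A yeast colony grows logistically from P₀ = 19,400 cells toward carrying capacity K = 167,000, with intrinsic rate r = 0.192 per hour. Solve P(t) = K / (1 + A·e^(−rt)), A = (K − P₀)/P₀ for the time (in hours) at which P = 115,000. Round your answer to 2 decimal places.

t ≈ 14.70 hours

A = (167000 − 19400)/19400 = 7.60825
115000 = 167000/(1 + 7.60825·e^(−0.192t)) → 1 + 7.60825·e^(−0.192t) = 1.45217
e^(−0.192t) = 0.059432 → t = ln(16.82593)/0.192 = 2.82292/0.192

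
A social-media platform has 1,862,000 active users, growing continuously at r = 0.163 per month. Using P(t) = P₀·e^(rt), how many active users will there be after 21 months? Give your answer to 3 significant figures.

≈ 57,100,000 active users

P(21) = 1862000 · e^(0.163·21) = 1862000 · e^(3.423)
= 1862000 · 30.66126 ≈ 57091267.92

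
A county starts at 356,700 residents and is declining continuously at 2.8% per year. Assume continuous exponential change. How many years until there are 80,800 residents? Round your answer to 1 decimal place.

t ≈ 53.0 years

80800 = 356700 · e^(-0.028·t)
t = ln(80800/356700) / -0.028 = ln(0.22652) / -0.028 = -1.48492 / -0.028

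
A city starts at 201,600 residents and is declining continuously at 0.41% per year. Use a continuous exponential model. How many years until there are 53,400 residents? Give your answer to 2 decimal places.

53400 = 201600 · e^(-0.0041·t)
t = ln(53400/201600) / -0.0041 = ln(0.26488) / -0.0041 = -1.32847 / -0.0041

t ≈ 324.02 years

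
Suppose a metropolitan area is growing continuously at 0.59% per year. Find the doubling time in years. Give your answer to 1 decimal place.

doubling time = ln(2) / |r| = 0.69315 / 0.0059

doubling time ≈ 117.5 years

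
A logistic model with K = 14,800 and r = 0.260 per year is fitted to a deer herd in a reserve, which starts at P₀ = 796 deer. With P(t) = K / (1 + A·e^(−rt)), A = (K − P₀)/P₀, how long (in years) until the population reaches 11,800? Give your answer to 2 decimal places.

A = (14800 − 796)/796 = 17.59296
11800 = 14800/(1 + 17.59296·e^(−0.26t)) → 1 + 17.59296·e^(−0.26t) = 1.25424
e^(−0.26t) = 0.014451 → t = ln(69.19899)/0.26 = 4.23699/0.26

t ≈ 16.30 years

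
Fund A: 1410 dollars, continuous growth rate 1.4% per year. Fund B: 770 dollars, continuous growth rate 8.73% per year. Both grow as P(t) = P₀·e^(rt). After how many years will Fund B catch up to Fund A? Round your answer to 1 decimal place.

1410·e^(0.014t) = 770·e^(0.0873t)
1410/770 = e^((0.0873 − 0.014)t) → ln(1.83117) = 0.0733·t
t = 0.60495 / 0.0733

t ≈ 8.3 years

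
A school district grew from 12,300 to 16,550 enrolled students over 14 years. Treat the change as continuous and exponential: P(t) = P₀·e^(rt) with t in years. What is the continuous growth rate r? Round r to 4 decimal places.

r ≈ 0.0212 per year

16550 = 12300 · e^(r·14)
e^(14r) = 16550/12300 = 1.34553
r = ln(1.34553) / 14 = 0.29679 / 14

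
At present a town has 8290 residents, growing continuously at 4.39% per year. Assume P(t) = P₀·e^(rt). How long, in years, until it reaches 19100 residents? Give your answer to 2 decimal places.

t ≈ 19.01 years

19100 = 8290 · e^(0.0439·t)
t = ln(19100/8290) / 0.0439 = ln(2.30398) / 0.0439 = 0.83464 / 0.0439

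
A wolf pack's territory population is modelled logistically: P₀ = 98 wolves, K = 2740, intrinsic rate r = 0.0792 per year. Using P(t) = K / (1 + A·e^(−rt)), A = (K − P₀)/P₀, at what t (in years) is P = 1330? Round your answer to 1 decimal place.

A = (2740 − 98)/98 = 26.95918
1330 = 2740/(1 + 26.95918·e^(−0.0792t)) → 1 + 26.95918·e^(−0.0792t) = 2.06015
e^(−0.0792t) = 0.039324 → t = ln(25.42958)/0.0792 = 3.23591/0.0792

t ≈ 40.9 years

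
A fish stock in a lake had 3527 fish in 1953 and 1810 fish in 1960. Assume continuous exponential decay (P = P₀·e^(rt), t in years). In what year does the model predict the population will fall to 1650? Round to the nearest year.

r = ln(1810/3527) / 7 = -0.66712/7 ≈ -0.095303 per year
t = ln(1650/3527) / r = -0.75967/-0.095303 ≈ 7.97 years after 1953

year 1961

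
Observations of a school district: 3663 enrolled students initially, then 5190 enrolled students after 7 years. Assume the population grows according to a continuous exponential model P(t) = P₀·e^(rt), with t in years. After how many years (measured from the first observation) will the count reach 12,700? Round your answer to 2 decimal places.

t ≈ 24.98 years

r = ln(5190/3663) / 7 ≈ 0.049779 per year
t = ln(12700/3663) / r = 1.24332 / 0.049779 ≈ 24.977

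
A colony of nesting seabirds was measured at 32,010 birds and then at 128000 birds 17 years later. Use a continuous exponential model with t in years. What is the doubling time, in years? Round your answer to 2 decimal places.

r = ln(128000/32010) / 17 = ln(3.99875) / 17 ≈ 0.081528 per year
doubling time = ln 2 / |r| = 0.69315 / 0.081528

doubling time ≈ 8.50 years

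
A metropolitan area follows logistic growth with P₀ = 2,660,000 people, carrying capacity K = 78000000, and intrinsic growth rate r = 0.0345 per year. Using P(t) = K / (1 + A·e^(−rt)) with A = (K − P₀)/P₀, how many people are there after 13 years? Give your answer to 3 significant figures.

A = (78000000 − 2660000)/2660000 = 28.32331
P(13) = 78000000 / (1 + 28.32331·e^(−0.0345·13)) = 78000000 / (1 + 28.32331·0.638585)
= 78000000 / 19.08685 ≈ 4086583.46

≈ 4,090,000 people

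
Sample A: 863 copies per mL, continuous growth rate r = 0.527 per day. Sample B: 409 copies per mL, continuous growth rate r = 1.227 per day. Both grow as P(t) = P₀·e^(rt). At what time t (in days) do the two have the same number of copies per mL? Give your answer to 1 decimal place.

863·e^(0.527t) = 409·e^(1.227t)
863/409 = e^((1.227 − 0.527)t) → ln(2.11002) = 0.7·t
t = 0.7467 / 0.7

t ≈ 1.1 days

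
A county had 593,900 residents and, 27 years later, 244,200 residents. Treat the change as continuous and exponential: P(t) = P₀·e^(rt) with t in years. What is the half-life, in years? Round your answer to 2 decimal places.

half-life ≈ 21.06 years

r = ln(244200/593900) / 27 = ln(0.41118) / 27 ≈ -0.032916 per year
half-life = ln 2 / |r| = 0.69315 / 0.032916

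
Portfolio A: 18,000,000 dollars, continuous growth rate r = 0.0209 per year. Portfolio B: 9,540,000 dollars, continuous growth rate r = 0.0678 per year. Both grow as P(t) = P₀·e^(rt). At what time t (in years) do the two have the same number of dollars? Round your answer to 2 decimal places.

t ≈ 13.54 years

18000000·e^(0.0209t) = 9540000·e^(0.0678t)
18000000/9540000 = e^((0.0678 − 0.0209)t) → ln(1.88679) = 0.0469·t
t = 0.63488 / 0.0469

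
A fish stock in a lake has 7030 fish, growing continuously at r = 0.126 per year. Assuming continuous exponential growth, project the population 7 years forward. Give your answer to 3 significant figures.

≈ 17,000 fish

P(7) = 7030 · e^(0.126·7) = 7030 · e^(0.882)
= 7030 · 2.41573 ≈ 16982.56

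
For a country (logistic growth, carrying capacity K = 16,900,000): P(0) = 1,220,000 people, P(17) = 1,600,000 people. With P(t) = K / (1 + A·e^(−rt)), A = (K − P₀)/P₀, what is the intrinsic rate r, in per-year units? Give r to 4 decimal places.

r ≈ 0.0174 per year

A = (16900000 − 1220000)/1220000 = 12.85246
1600000 = 16900000/(1 + 12.85246·e^(−r·17)) → e^(−17r) = (10.5625 − 1)/12.85246 = 0.744021
r = −ln(0.744021)/17 = 0.29569/17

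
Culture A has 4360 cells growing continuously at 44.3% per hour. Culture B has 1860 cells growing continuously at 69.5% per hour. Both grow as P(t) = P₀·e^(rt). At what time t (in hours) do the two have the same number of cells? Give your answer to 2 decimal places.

t ≈ 3.38 hours

4360·e^(0.443t) = 1860·e^(0.695t)
4360/1860 = e^((0.695 − 0.443)t) → ln(2.34409) = 0.252·t
t = 0.8519 / 0.252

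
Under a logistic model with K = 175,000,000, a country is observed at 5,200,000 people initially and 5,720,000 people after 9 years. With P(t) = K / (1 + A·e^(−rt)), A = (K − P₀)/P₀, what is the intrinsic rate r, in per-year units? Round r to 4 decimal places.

A = (175000000 − 5200000)/5200000 = 32.65385
5720000 = 175000000/(1 + 32.65385·e^(−r·9)) → e^(−9r) = (30.59441 − 1)/32.65385 = 0.906307
r = −ln(0.906307)/9 = 0.09838/9

r ≈ 0.0109 per year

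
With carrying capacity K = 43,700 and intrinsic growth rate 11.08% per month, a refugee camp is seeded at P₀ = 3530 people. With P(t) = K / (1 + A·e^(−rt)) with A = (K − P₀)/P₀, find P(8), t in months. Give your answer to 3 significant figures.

≈ 7,680 people

A = (43700 − 3530)/3530 = 11.3796
P(8) = 43700 / (1 + 11.3796·e^(−0.1108·8)) = 43700 / (1 + 11.3796·0.412137)
= 43700 / 5.68995 ≈ 7680.2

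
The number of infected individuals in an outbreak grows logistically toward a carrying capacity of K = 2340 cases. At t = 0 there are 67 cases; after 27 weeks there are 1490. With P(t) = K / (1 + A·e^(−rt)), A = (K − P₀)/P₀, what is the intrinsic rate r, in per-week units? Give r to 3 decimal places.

A = (2340 − 67)/67 = 33.92537
1490 = 2340/(1 + 33.92537·e^(−r·27)) → e^(−27r) = (1.57047 − 1)/33.92537 = 0.016815
r = −ln(0.016815)/27 = 4.08546/27

r ≈ 0.151 per week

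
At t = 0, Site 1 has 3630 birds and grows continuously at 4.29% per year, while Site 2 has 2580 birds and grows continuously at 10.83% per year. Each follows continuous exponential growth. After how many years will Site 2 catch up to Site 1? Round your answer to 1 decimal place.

3630·e^(0.0429t) = 2580·e^(0.1083t)
3630/2580 = e^((0.1083 − 0.0429)t) → ln(1.40698) = 0.0654·t
t = 0.34144 / 0.0654

t ≈ 5.2 years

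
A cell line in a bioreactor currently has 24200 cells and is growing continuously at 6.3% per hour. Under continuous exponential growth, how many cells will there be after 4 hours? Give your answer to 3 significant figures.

P(4) = 24200 · e^(0.063·4) = 24200 · e^(0.252)
= 24200 · 1.2866 ≈ 31135.62

≈ 31,100 cells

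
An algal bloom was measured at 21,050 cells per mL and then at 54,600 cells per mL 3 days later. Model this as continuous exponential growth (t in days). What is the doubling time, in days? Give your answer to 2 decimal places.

doubling time ≈ 2.18 days

r = ln(54600/21050) / 3 = ln(2.59382) / 3 ≈ 0.317711 per day
doubling time = ln 2 / |r| = 0.69315 / 0.317711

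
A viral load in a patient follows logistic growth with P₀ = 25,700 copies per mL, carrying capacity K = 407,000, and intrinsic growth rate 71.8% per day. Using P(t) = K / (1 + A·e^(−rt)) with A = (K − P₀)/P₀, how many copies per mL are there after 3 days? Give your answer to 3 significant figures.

A = (407000 − 25700)/25700 = 14.83658
P(3) = 407000 / (1 + 14.83658·e^(−0.718·3)) = 407000 / (1 + 14.83658·0.116019)
= 407000 / 2.72133 ≈ 149559.39

≈ 150,000 copies per mL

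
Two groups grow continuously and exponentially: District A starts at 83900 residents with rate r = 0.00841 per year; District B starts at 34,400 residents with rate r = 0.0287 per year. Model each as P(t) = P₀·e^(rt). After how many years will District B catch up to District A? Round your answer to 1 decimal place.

t ≈ 43.9 years

83900·e^(0.00841t) = 34400·e^(0.0287t)
83900/34400 = e^((0.0287 − 0.00841)t) → ln(2.43895) = 0.02029·t
t = 0.89157 / 0.02029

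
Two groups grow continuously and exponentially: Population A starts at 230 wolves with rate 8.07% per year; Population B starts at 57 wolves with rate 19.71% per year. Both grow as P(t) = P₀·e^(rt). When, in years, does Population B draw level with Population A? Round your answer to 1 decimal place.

230·e^(0.0807t) = 57·e^(0.1971t)
230/57 = e^((0.1971 − 0.0807)t) → ln(4.03509) = 0.1164·t
t = 1.39503 / 0.1164

t ≈ 12.0 years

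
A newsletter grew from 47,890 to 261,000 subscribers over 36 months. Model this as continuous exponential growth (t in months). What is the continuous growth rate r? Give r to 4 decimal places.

261000 = 47890 · e^(r·36)
e^(36r) = 261000/47890 = 5.44999
r = ln(5.44999) / 36 = 1.69561 / 36

r ≈ 0.0471 per month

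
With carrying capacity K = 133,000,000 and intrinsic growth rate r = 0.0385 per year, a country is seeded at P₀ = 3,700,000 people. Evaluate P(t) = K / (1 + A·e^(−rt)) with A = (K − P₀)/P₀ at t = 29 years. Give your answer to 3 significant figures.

≈ 10,700,000 people

A = (133000000 − 3700000)/3700000 = 34.94595
P(29) = 133000000 / (1 + 34.94595·e^(−0.0385·29)) = 133000000 / (1 + 34.94595·0.327424)
= 133000000 / 12.44213 ≈ 10689485.02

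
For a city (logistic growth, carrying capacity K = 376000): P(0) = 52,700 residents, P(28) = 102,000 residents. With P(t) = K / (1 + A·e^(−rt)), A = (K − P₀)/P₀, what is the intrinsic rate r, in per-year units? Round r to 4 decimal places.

A = (376000 − 52700)/52700 = 6.13472
102000 = 376000/(1 + 6.13472·e^(−r·28)) → e^(−28r) = (3.68627 − 1)/6.13472 = 0.43788
r = −ln(0.43788)/28 = 0.82581/28

r ≈ 0.0295 per year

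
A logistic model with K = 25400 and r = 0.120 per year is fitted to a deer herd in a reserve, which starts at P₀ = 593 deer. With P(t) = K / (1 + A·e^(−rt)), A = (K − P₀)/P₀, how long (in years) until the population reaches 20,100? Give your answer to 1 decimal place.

t ≈ 42.2 years

A = (25400 − 593)/593 = 41.83305
20100 = 25400/(1 + 41.83305·e^(−0.12t)) → 1 + 41.83305·e^(−0.12t) = 1.26368
e^(−0.12t) = 0.006303 → t = ln(158.64988)/0.12 = 5.0667/0.12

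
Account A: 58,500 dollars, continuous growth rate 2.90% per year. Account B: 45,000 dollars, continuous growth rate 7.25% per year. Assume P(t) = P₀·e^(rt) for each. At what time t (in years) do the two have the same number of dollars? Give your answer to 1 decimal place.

t ≈ 6.0 years

58500·e^(0.029t) = 45000·e^(0.0725t)
58500/45000 = e^((0.0725 − 0.029)t) → ln(1.3) = 0.0435·t
t = 0.26236 / 0.0435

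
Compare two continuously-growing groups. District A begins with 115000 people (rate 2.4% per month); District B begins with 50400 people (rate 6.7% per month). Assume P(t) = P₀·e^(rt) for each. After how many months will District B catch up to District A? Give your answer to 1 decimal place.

t ≈ 19.2 months

115000·e^(0.024t) = 50400·e^(0.067t)
115000/50400 = e^((0.067 − 0.024)t) → ln(2.28175) = 0.043·t
t = 0.82494 / 0.043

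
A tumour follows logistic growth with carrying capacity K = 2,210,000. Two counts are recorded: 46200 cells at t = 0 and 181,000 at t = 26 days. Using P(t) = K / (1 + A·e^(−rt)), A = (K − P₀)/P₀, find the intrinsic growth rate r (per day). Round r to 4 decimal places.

A = (2210000 − 46200)/46200 = 46.8355
181000 = 2210000/(1 + 46.8355·e^(−r·26)) → e^(−26r) = (12.20994 − 1)/46.8355 = 0.239347
r = −ln(0.239347)/26 = 1.42984/26

r ≈ 0.0550 per day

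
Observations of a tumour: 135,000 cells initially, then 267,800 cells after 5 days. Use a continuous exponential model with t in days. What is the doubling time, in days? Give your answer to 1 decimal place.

doubling time ≈ 5.1 days

r = ln(267800/135000) / 5 = ln(1.9837) / 5 ≈ 0.136993 per day
doubling time = ln 2 / |r| = 0.69315 / 0.136993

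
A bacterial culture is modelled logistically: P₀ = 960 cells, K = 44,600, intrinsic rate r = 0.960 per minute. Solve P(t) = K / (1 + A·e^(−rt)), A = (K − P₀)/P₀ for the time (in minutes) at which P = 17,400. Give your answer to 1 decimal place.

A = (44600 − 960)/960 = 45.45833
17400 = 44600/(1 + 45.45833·e^(−0.96t)) → 1 + 45.45833·e^(−0.96t) = 2.56322
e^(−0.96t) = 0.034388 → t = ln(29.07996)/0.96 = 3.37005/0.96

t ≈ 3.5 minutes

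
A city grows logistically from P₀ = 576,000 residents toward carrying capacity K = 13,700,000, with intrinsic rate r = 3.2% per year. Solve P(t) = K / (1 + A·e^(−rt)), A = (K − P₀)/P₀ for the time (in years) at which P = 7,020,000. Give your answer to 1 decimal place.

t ≈ 99.2 years

A = (13700000 − 576000)/576000 = 22.78472
7020000 = 13700000/(1 + 22.78472·e^(−0.032t)) → 1 + 22.78472·e^(−0.032t) = 1.95157
e^(−0.032t) = 0.041763 → t = ln(23.94442)/0.032 = 3.17574/0.032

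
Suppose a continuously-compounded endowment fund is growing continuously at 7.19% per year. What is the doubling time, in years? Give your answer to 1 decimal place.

doubling time = ln(2) / |r| = 0.69315 / 0.0719

doubling time ≈ 9.6 years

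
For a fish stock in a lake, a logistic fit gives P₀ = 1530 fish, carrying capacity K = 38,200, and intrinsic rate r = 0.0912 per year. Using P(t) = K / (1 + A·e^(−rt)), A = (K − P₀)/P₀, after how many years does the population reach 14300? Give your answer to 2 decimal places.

t ≈ 29.20 years

A = (38200 − 1530)/1530 = 23.96732
14300 = 38200/(1 + 23.96732·e^(−0.0912t)) → 1 + 23.96732·e^(−0.0912t) = 2.67133
e^(−0.0912t) = 0.069734 → t = ln(14.34028)/0.0912 = 2.66307/0.0912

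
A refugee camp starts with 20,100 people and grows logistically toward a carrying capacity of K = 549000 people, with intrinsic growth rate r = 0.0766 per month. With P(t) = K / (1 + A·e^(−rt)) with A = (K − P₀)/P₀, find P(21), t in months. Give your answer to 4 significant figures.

≈ 87,600 people

A = (549000 − 20100)/20100 = 26.31343
P(21) = 549000 / (1 + 26.31343·e^(−0.0766·21)) = 549000 / (1 + 26.31343·0.200168)
= 549000 / 6.2671 ≈ 87600.35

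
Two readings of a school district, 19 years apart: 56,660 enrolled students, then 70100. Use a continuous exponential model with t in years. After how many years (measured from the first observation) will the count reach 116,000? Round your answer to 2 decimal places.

t ≈ 63.96 years

r = ln(70100/56660) / 19 ≈ 0.011203 per year
t = ln(116000/56660) / r = 0.71652 / 0.011203 ≈ 63.959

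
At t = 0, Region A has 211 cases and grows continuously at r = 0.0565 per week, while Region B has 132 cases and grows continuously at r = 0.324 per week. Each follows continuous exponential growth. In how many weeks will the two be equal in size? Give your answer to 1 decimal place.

t ≈ 1.8 weeks

211·e^(0.0565t) = 132·e^(0.324t)
211/132 = e^((0.324 − 0.0565)t) → ln(1.59848) = 0.2675·t
t = 0.46906 / 0.2675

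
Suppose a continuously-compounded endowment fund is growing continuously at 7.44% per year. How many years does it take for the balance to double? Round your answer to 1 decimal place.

doubling time = ln(2) / |r| = 0.69315 / 0.0744

doubling time ≈ 9.3 years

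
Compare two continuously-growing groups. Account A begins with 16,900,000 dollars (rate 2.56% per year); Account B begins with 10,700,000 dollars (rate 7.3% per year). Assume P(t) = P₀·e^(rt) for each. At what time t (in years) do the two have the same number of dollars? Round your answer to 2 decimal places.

t ≈ 9.64 years

16900000·e^(0.0256t) = 10700000·e^(0.073t)
16900000/10700000 = e^((0.073 − 0.0256)t) → ln(1.57944) = 0.0474·t
t = 0.45707 / 0.0474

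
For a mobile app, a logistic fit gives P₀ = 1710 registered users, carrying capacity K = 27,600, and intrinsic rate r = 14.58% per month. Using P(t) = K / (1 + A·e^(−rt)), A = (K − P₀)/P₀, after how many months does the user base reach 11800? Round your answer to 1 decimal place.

t ≈ 16.6 months

A = (27600 − 1710)/1710 = 15.14035
11800 = 27600/(1 + 15.14035·e^(−0.1458t)) → 1 + 15.14035·e^(−0.1458t) = 2.33898
e^(−0.1458t) = 0.088438 → t = ln(11.30735)/0.1458 = 2.42545/0.1458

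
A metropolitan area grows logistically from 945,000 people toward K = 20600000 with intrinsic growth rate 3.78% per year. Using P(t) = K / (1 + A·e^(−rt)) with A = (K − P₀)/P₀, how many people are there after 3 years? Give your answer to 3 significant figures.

A = (20600000 − 945000)/945000 = 20.79894
P(3) = 20600000 / (1 + 20.79894·e^(−0.0378·3)) = 20600000 / (1 + 20.79894·0.892793)
= 20600000 / 19.56916 ≈ 1052676.79

≈ 1,050,000 people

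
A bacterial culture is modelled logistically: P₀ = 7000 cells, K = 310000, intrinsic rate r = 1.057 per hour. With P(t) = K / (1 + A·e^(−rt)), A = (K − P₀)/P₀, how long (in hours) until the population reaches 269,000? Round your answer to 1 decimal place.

t ≈ 5.3 hours

A = (310000 − 7000)/7000 = 43.28571
269000 = 310000/(1 + 43.28571·e^(−1.057t)) → 1 + 43.28571·e^(−1.057t) = 1.15242
e^(−1.057t) = 0.003521 → t = ln(283.99652)/1.057 = 5.64896/1.057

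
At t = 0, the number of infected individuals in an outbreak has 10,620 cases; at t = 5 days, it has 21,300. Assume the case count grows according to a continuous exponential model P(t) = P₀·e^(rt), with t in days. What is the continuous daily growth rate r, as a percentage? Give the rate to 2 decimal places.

r ≈ 13.92% per day

21300 = 10620 · e^(r·5)
e^(5r) = 21300/10620 = 2.00565
r = ln(2.00565) / 5 = 0.69597 / 5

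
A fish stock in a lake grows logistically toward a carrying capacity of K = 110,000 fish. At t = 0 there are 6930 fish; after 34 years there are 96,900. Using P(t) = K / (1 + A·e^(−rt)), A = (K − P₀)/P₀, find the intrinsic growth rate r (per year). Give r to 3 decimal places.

A = (110000 − 6930)/6930 = 14.87302
96900 = 110000/(1 + 14.87302·e^(−r·34)) → e^(−34r) = (1.13519 − 1)/14.87302 = 0.00909
r = −ln(0.00909)/34 = 4.70062/34

r ≈ 0.138 per year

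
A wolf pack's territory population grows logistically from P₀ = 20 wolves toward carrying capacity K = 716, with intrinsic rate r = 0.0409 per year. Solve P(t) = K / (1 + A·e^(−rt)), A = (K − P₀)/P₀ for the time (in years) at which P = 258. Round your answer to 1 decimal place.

t ≈ 72.8 years

A = (716 − 20)/20 = 34.8
258 = 716/(1 + 34.8·e^(−0.0409t)) → 1 + 34.8·e^(−0.0409t) = 2.77519
e^(−0.0409t) = 0.051011 → t = ln(19.60349)/0.0409 = 2.97571/0.0409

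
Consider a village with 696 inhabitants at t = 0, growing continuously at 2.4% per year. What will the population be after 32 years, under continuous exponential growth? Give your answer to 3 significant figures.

P(32) = 696 · e^(0.024·32) = 696 · e^(0.768)
= 696 · 2.15545 ≈ 1500.19

≈ 1,500 inhabitants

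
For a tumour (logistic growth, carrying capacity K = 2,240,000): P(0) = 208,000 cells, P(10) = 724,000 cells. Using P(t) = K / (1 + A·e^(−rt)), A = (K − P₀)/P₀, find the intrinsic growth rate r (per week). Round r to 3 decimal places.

A = (2240000 − 208000)/208000 = 9.76923
724000 = 2240000/(1 + 9.76923·e^(−r·10)) → e^(−10r) = (3.09392 − 1)/9.76923 = 0.214339
r = −ln(0.214339)/10 = 1.5402/10

r ≈ 0.154 per week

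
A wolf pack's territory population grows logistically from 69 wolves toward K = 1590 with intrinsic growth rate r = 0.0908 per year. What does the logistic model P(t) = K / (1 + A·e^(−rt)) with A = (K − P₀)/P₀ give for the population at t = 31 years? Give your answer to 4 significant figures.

≈ 685.1 wolves

A = (1590 − 69)/69 = 22.04348
P(31) = 1590 / (1 + 22.04348·e^(−0.0908·31)) = 1590 / (1 + 22.04348·0.059917)
= 1590 / 2.32077 ≈ 685.12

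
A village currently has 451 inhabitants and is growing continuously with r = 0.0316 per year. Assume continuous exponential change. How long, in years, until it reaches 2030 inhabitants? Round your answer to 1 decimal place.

t ≈ 47.6 years

2030 = 451 · e^(0.0316·t)
t = ln(2030/451) / 0.0316 = ln(4.50111) / 0.0316 = 1.50432 / 0.0316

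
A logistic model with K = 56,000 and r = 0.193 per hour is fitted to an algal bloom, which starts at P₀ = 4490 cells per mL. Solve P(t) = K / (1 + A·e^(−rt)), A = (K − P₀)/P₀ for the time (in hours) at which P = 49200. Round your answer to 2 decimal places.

t ≈ 22.90 hours

A = (56000 − 4490)/4490 = 11.47216
49200 = 56000/(1 + 11.47216·e^(−0.193t)) → 1 + 11.47216·e^(−0.193t) = 1.13821
e^(−0.193t) = 0.012048 → t = ln(83.00445)/0.193 = 4.41889/0.193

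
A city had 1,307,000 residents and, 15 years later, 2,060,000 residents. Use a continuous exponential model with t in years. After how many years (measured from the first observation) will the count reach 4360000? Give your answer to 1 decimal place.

t ≈ 39.7 years

r = ln(2060000/1307000) / 15 ≈ 0.030331 per year
t = ln(4360000/1307000) / r = 1.20474 / 0.030331 ≈ 39.719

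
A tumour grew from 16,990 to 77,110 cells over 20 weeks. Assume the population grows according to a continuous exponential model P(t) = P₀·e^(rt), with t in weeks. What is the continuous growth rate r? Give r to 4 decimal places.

r ≈ 0.0756 per week

77110 = 16990 · e^(r·20)
e^(20r) = 77110/16990 = 4.53855
r = ln(4.53855) / 20 = 1.51261 / 20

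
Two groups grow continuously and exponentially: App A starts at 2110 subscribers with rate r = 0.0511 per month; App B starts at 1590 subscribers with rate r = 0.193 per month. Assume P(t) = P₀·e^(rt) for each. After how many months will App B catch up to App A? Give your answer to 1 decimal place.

2110·e^(0.0511t) = 1590·e^(0.193t)
2110/1590 = e^((0.193 − 0.0511)t) → ln(1.32704) = 0.1419·t
t = 0.28295 / 0.1419

t ≈ 2.0 months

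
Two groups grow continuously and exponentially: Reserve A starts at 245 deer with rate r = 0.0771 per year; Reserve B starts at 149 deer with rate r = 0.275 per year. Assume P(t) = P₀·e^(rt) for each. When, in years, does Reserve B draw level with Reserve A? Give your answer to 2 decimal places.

245·e^(0.0771t) = 149·e^(0.275t)
245/149 = e^((0.275 − 0.0771)t) → ln(1.6443) = 0.1979·t
t = 0.49731 / 0.1979

t ≈ 2.51 years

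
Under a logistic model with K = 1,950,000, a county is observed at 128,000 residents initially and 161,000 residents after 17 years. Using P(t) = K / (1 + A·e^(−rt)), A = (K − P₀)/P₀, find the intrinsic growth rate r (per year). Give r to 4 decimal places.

A = (1950000 − 128000)/128000 = 14.23438
161000 = 1950000/(1 + 14.23438·e^(−r·17)) → e^(−17r) = (12.1118 − 1)/14.23438 = 0.780631
r = −ln(0.780631)/17 = 0.24765/17

r ≈ 0.0146 per year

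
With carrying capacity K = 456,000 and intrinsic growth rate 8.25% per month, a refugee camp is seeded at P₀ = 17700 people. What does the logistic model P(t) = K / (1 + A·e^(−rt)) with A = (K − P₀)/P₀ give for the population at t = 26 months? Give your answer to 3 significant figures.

A = (456000 − 17700)/17700 = 24.76271
P(26) = 456000 / (1 + 24.76271·e^(−0.0825·26)) = 456000 / (1 + 24.76271·0.117068)
= 456000 / 3.89892 ≈ 116955.4

≈ 117,000 people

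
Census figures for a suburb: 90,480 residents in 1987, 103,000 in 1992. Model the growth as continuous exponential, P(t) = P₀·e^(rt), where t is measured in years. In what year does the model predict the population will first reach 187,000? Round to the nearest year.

year 2015

r = ln(103000/90480) / 5 = 0.1296/5 ≈ 0.02592 per year
t = ln(187000/90480) / r = 0.72598/0.02592 ≈ 28.01 years after 1987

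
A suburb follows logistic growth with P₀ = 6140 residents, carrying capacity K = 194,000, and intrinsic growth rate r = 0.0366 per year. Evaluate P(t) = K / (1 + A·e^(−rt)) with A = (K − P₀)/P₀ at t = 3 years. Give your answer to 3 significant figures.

≈ 6,830 residents

A = (194000 − 6140)/6140 = 30.59609
P(3) = 194000 / (1 + 30.59609·e^(−0.0366·3)) = 194000 / (1 + 30.59609·0.896013)
= 194000 / 28.41451 ≈ 6827.5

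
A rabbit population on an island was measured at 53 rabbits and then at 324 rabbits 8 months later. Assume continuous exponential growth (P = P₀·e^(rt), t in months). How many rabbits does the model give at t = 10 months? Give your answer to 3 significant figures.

r = ln(324/53) / 8 ≈ 0.226306 per month
P(10) = 53 · e^(0.226306·10) = 53 · 9.6125 ≈ 509.46

≈ 509 rabbits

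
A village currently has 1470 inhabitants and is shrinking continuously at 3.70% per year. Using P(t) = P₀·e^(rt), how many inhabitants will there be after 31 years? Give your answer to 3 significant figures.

≈ 467 inhabitants

P(31) = 1470 · e^(-0.037·31) = 1470 · e^(-1.147)
= 1470 · 0.31759 ≈ 466.85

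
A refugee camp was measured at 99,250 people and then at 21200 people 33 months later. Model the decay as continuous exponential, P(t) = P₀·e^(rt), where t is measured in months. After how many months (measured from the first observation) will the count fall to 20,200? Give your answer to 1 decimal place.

r = ln(21200/99250) / 33 ≈ -0.046777 per month
t = ln(20200/99250) / r = -1.59196 / -0.046777 ≈ 34.033

t ≈ 34.0 months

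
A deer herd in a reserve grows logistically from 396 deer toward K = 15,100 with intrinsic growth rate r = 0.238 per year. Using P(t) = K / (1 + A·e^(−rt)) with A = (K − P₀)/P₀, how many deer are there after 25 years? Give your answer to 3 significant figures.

A = (15100 − 396)/396 = 37.13131
P(25) = 15100 / (1 + 37.13131·e^(−0.238·25)) = 15100 / (1 + 37.13131·0.002606)
= 15100 / 1.09676 ≈ 13767.85

≈ 13,800 deer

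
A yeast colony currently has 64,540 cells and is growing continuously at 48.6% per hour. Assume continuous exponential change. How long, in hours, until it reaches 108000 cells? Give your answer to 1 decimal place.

108000 = 64540 · e^(0.486·t)
t = ln(108000/64540) / 0.486 = ln(1.67338) / 0.486 = 0.51485 / 0.486

t ≈ 1.1 hours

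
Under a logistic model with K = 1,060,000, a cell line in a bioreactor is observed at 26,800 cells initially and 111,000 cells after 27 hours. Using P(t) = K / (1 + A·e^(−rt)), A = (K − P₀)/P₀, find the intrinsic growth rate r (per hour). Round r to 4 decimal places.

A = (1060000 − 26800)/26800 = 38.55224
111000 = 1060000/(1 + 38.55224·e^(−r·27)) → e^(−27r) = (9.54955 − 1)/38.55224 = 0.221765
r = −ln(0.221765)/27 = 1.50614/27

r ≈ 0.0558 per hour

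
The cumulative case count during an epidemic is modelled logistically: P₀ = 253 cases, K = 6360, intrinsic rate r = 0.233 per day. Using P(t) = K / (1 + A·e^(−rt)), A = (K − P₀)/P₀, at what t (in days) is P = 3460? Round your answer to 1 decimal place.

t ≈ 14.4 days

A = (6360 − 253)/253 = 24.13834
3460 = 6360/(1 + 24.13834·e^(−0.233t)) → 1 + 24.13834·e^(−0.233t) = 1.83815
e^(−0.233t) = 0.034723 → t = ln(28.79954)/0.233 = 3.36036/0.233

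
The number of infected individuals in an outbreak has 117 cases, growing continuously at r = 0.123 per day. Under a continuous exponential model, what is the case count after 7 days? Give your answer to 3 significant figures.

P(7) = 117 · e^(0.123·7) = 117 · e^(0.861)
= 117 · 2.36553 ≈ 276.77

≈ 277 cases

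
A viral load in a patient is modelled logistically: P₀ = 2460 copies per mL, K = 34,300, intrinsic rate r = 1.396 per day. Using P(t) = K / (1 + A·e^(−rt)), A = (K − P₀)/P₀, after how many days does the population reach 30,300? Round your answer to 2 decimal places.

A = (34300 − 2460)/2460 = 12.94309
30300 = 34300/(1 + 12.94309·e^(−1.396t)) → 1 + 12.94309·e^(−1.396t) = 1.13201
e^(−1.396t) = 0.0102 → t = ln(98.0439)/1.396 = 4.58542/1.396

t ≈ 3.28 days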